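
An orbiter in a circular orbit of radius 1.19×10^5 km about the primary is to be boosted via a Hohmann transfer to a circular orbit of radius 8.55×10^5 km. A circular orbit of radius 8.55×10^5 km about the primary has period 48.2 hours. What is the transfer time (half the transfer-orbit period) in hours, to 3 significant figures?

From Kepler's third law T² = 4π²r³/μ at r = 8.55×10^5 km, T = 48.2 hours = 48.2 × 3600 s = 1.7352×10^5 s: μ = 4π²r³/T² = 8.19519×10^8 km³/s².
Transfer-ellipse semi-major axis a_t = (r₁ + r₂)/2 = (1.190×10^5 + 8.550×10^5)/2 = 4.870×10^5 km.
Half the transfer-orbit period gives t = π√(a_t³/μ) = 37300 s.
Converting: 37300 s ÷ 3600 s/hour = 10.4 hours.

t = 10.4 hours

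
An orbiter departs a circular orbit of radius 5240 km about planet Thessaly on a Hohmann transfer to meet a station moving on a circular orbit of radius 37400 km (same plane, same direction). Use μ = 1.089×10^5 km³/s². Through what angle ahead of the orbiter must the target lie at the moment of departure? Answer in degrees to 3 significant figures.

φ = 103°

Semi-major axis of the transfer orbit: a_t = (5240 + 37400)/2 = 21320 km.
The half-period of the transfer ellipse is t = π√(a_t³/μ) = 29636 s.
Target angular speed ω₂ = √(μ/r₂³) = 4.5625×10^-5 rad/s.
Angle swept by the target during transfer: ω₂·t = 1.3521 rad = 77.47°.
Arrival is 180° from departure on the ellipse, so φ = 180° − 77.47° = 103°.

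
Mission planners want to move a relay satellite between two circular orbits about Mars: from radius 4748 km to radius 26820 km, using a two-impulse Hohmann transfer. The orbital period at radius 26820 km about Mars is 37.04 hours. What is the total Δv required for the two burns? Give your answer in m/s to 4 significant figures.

From Kepler's third law T² = 4π²r³/μ at r = 26820 km, T = 37.04 hours = 37.04 × 3600 s = 1.33344×10^5 s: μ = 4π²r³/T² = 42834.0 km³/s².
The Hohmann ellipse has a_t = (r₁ + r₂)/2 = 15784 km.
Circular speed at r₁: v₁ = √(μ/r₁) = √(42834.0/4748) = 3.0036 km/s.
Transfer-orbit speed at r₁ (vis-viva): v_p = √[μ(2/r₁ − 1/a_t)] = 3.9153 km/s.
First burn Δv₁ = |v_p − v₁| = 0.9117 km/s.
At r₂, v₂ = √(μ/r₂) = 1.26376 km/s.
Transfer-orbit speed at r₂: v_a = √[μ(2/r₂ − 1/a_t)] = 0.693126 km/s.
Second burn Δv₂ = |v₂ − v_a| = 0.5706 km/s.
Δv = Δv₁ + Δv₂ = 0.9117 + 0.5706 = 1.482 km/s.

Δv = 1482 m/s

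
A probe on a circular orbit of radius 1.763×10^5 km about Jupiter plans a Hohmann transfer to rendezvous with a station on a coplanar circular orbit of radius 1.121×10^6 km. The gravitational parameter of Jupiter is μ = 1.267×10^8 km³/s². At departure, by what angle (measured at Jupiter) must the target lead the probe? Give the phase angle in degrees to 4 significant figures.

Transfer-ellipse semi-major axis a_t = (r₁ + r₂)/2 = (1.763×10^5 + 1.121×10^6)/2 = 6.4865×10^5 km.
The half-period of the transfer ellipse is t = π√(a_t³/μ) = 1.458×10^5 s.
Target angular speed ω₂ = √(μ/r₂³) = 9.484×10^-6 rad/s.
Angle swept by the target during transfer: ω₂·t = 1.3828 rad = 79.23°.
Arrival is 180° from departure on the ellipse, so φ = 180° − 79.23° = 100.8°.

φ = 100.8°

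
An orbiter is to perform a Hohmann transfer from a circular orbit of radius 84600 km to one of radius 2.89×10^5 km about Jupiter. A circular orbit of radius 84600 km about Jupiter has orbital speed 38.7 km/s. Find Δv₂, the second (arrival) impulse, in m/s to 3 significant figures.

From the circular-orbit relation v² = μ/r at r = 84600 km: μ = v²r = (38.7)² × 84600 = 1.26705×10^8 km³/s².
Semi-major axis of the transfer orbit: a_t = (84600 + 2.890×10^5)/2 = 1.868×10^5 km.
Circular speed at r = 2.890×10^5 km: v_c = √(μ/r) = 20.939 km/s.
Vis-viva on the transfer ellipse at r = 2.890×10^5 km gives v_t = √[μ(2/r − 1/a_t)] = 14.091 km/s.
Δv₂ = |v_t − v_c| = |14.091 − 20.939| = 6.848 km/s.

Δv₂ = 6850 m/s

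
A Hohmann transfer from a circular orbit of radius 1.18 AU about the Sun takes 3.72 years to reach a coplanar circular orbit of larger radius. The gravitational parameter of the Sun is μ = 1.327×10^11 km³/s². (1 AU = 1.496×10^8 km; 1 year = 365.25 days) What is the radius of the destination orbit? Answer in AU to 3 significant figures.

In km: r₁ = 1.18 × 1.496×10^8 = 1.76528×10^8 km.
Transfer time t = 3.72 years × 365.25 × 86400 s = 1.17394272×10^8 s, and t = π√(a_t³/μ).
So a_t = (μ t²/π²)^(1/3) = (1.327×10^11 × (1.17394272×10^8)² / π²)^(1/3) = 5.7011×10^8 km.
Since a_t = (r₁ + r₂)/2, r₂ = 2a_t − r₁ = 2×5.7011×10^8 − 1.76528×10^8 = 9.63692×10^8 km.
In AU: r₂ = 9.63692×10^8 / 1.496×10^8 = 6.44 AU.

r₂ = 6.44 AU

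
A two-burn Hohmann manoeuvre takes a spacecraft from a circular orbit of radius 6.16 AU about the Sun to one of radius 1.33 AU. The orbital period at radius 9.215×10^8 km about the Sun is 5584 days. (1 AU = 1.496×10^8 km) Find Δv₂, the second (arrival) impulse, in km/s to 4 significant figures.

Δv₂ = 7.297 km/s

From Kepler's third law T² = 4π²r³/μ at r = 9.215×10^8 km, T = 5584 days = 5584 × 86400 s = 4.824576×10^8 s: μ = 4π²r³/T² = 1.32717×10^11 km³/s².
In km: r₁ = 6.16 × 1.496×10^8 = 9.21536×10^8 km; r₂ = 1.33 × 1.496×10^8 = 1.98968×10^8 km.
Transfer-ellipse semi-major axis a_t = (r₁ + r₂)/2 = (9.21536×10^8 + 1.98968×10^8)/2 = 5.60252×10^8 km.
On the circular orbit at r = 1.98968×10^8 km, v_c = √(μ/r) = 25.827 km/s.
Vis-viva on the transfer ellipse at r = 1.98968×10^8 km gives v_t = √[μ(2/r − 1/a_t)] = 33.124 km/s.
Δv₂ = |v_t − v_c| = |33.124 − 25.827| = 7.297 km/s.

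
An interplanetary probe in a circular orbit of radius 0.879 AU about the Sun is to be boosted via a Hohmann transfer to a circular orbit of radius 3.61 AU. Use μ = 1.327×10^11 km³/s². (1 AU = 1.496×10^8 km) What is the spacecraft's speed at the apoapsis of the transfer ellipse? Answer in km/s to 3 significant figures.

v = 9.81 km/s

In km: r₁ = 0.879 × 1.496×10^8 = 1.314984×10^8 km; r₂ = 3.61 × 1.496×10^8 = 5.40056×10^8 km.
Semi-major axis of the transfer orbit: a_t = (1.314984×10^8 + 5.40056×10^8)/2 = 3.357772×10^8 km.
The apoapsis of the transfer ellipse is at r = 5.40056×10^8 km.
Applying v² = μ(2/r − 1/a_t): v = 9.810 km/s.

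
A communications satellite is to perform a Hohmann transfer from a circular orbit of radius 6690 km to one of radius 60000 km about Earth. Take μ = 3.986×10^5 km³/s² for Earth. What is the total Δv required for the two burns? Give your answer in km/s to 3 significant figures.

Semi-major axis of the transfer orbit: a_t = (6690 + 60000)/2 = 33345 km.
At r₁ the circular-orbit speed is v₁ = √(μ/r₁) = 7.7189 km/s.
Transfer-orbit speed at r₁ (vis-viva): v_p = √[μ(2/r₁ − 1/a_t)] = 10.354 km/s.
First burn Δv₁ = |v_p − v₁| = 2.635 km/s.
Circular speed at r₂: v₂ = √(μ/r₂) = 2.577 km/s.
Transfer-orbit speed at r₂: v_a = √[μ(2/r₂ − 1/a_t)] = 1.154 km/s.
Second burn Δv₂ = |v₂ − v_a| = 1.423 km/s.
Δv = Δv₁ + Δv₂ = 2.635 + 1.423 = 4.058 km/s.

Δv = 4.06 km/s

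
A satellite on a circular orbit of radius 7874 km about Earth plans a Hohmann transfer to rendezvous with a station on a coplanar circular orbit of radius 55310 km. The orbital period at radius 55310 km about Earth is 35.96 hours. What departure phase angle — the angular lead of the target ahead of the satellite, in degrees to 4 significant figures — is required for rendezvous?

φ = 102.3°

From Kepler's third law T² = 4π²r³/μ at r = 55310 km, T = 35.96 hours = 35.96 × 3600 s = 1.29456×10^5 s: μ = 4π²r³/T² = 3.98590×10^5 km³/s².
Transfer-ellipse semi-major axis a_t = (r₁ + r₂)/2 = (7874 + 55310)/2 = 31592 km.
Transfer time t = π√(a_t³/μ) = 27940 s.
The target's mean motion on its circular orbit is ω₂ = √(μ/r₂³) = 4.854×10^-5 rad/s.
Angle swept by the target during transfer: ω₂·t = 1.3562 rad = 77.70°.
The satellite traverses 180° on the transfer ellipse, so the target must lead by 180° − 77.70° = 102.3°.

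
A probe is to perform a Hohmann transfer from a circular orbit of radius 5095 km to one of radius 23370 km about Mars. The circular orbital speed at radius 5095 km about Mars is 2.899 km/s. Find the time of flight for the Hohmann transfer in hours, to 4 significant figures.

t = 7.161 hours

From the circular-orbit relation v² = μ/r at r = 5095 km: μ = v²r = (2.899)² × 5095 = 42819.4 km³/s².
Semi-major axis of the transfer orbit: a_t = (5095 + 23370)/2 = 14232.5 km.
By Kepler's third law the transfer-orbit period is T = 2π√(a_t³/μ), so t = T/2 = 25780 s.
Converting: 25780 s ÷ 3600 s/hour = 7.161 hours.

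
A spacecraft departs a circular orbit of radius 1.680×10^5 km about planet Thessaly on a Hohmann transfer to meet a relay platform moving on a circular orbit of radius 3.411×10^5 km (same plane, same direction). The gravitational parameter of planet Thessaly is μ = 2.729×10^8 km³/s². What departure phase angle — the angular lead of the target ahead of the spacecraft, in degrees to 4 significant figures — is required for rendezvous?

The Hohmann ellipse has a_t = (r₁ + r₂)/2 = 2.5455×10^5 km.
Transfer time t = π√(a_t³/μ) = 24423 s.
The target's mean motion on its circular orbit is ω₂ = √(μ/r₂³) = 8.2924×10^-5 rad/s.
Angle swept by the target during transfer: ω₂·t = 2.0253 rad = 116.04°.
Arrival is 180° from departure on the ellipse, so φ = 180° − 116.04° = 63.96°.

φ = 63.96°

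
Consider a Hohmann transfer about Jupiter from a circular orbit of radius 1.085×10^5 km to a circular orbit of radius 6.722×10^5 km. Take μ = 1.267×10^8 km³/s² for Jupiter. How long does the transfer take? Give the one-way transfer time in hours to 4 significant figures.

Transfer-ellipse semi-major axis a_t = (r₁ + r₂)/2 = (1.085×10^5 + 6.722×10^5)/2 = 3.9035×10^5 km.
Half the transfer-orbit period gives t = π√(a_t³/μ) = 68070 s.
Converting: 68070 s ÷ 3600 s/hour = 18.91 hours.

t = 18.91 hours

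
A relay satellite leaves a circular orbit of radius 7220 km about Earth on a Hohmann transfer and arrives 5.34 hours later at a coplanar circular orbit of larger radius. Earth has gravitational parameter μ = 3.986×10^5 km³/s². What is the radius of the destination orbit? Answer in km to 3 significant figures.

r₂ = 42000 km

Transfer time t = 5.34 hours = 19224 s, and t = π√(a_t³/μ).
So a_t = (μ t²/π²)^(1/3) = (3.986×10^5 × (19224)² / π²)^(1/3) = 24621 km.
Since a_t = (r₁ + r₂)/2, r₂ = 2a_t − r₁ = 2×24621 − 7220 = 42022 km.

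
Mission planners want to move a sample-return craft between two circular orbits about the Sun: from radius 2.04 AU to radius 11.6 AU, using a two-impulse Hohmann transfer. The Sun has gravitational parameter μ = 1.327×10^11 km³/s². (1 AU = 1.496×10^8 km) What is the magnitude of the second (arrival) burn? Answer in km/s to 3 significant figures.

In km: r₁ = 2.04 × 1.496×10^8 = 3.05184×10^8 km; r₂ = 11.6 × 1.496×10^8 = 1.73536×10^9 km.
Semi-major axis of the transfer orbit: a_t = (3.05184×10^8 + 1.73536×10^9)/2 = 1.020272×10^9 km.
Circular speed at r = 1.73536×10^9 km: v_c = √(μ/r) = 8.745 km/s.
Vis-viva on the transfer ellipse at r = 1.73536×10^9 km gives v_t = √[μ(2/r − 1/a_t)] = 4.783 km/s.
Δv₂ = |v_t − v_c| = |4.783 − 8.745| = 3.962 km/s.

Δv₂ = 3.96 km/s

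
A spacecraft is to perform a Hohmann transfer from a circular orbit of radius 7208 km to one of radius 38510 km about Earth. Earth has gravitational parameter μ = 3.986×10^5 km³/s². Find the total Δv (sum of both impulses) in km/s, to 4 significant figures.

The Hohmann ellipse has a_t = (r₁ + r₂)/2 = 22859 km.
At r₁ the circular-orbit speed is v₁ = √(μ/r₁) = 7.43637 km/s.
On the transfer ellipse at r₁, v² = μ(2/r − 1/a) gives v_p = √[μ(2/r₁ − 1/a_t)] = 9.65205 km/s.
First burn Δv₁ = |v_p − v₁| = 2.2157 km/s.
At r₂, v₂ = √(μ/r₂) = 3.2172 km/s.
Transfer-orbit speed at r₂: v_a = √[μ(2/r₂ − 1/a_t)] = 1.8066 km/s.
Second burn Δv₂ = |v₂ − v_a| = 1.4106 km/s.
Δv = Δv₁ + Δv₂ = 2.2157 + 1.4106 = 3.626 km/s.

Δv = 3.626 km/s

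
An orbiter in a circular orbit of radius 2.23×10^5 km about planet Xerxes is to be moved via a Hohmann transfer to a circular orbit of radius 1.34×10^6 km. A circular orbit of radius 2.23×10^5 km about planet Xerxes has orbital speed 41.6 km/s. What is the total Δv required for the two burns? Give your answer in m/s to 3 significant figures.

Δv = 20800 m/s

From the circular-orbit relation v² = μ/r at r = 2.23×10^5 km: μ = v²r = (41.6)² × 2.23×10^5 = 3.85915×10^8 km³/s².
Transfer-ellipse semi-major axis a_t = (r₁ + r₂)/2 = (2.230×10^5 + 1.340×10^6)/2 = 7.815×10^5 km.
At r₁ the circular-orbit speed is v₁ = √(μ/r₁) = 41.600 km/s.
Transfer-orbit speed at r₁ (v² = μ(2/r − 1/a)): v_p = √[μ(2/r₁ − 1/a_t)] = 54.473 km/s.
First burn Δv₁ = |v_p − v₁| = 12.873 km/s.
Circular speed at r₂: v₂ = √(μ/r₂) = 16.9705 km/s.
Transfer-orbit speed at r₂: v_a = √[μ(2/r₂ − 1/a_t)] = 9.06528 km/s.
Second burn Δv₂ = |v₂ − v_a| = 7.9052 km/s.
Total Δv = Δv₁ + Δv₂ = 20.78 km/s.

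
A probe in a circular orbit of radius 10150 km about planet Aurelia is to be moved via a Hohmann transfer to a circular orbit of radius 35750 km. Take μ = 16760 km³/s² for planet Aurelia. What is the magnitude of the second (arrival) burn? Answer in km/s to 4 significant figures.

Semi-major axis of the transfer orbit: a_t = (10150 + 35750)/2 = 22950 km.
On the circular orbit at r = 35750 km, v_c = √(μ/r) = 0.6847 km/s.
Transfer-orbit speed at the same r (vis-viva, a = a_t): v_t = √[μ(2/r − 1/a_t)] = 0.4553 km/s.
Δv₂ = |v_t − v_c| = |0.4553 − 0.6847| = 0.2294 km/s.

Δv₂ = 0.2294 km/s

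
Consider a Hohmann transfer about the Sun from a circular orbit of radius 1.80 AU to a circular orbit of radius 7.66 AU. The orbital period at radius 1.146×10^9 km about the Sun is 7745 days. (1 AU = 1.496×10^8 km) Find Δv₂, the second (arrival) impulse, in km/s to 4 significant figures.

From Kepler's third law T² = 4π²r³/μ at r = 1.146×10^9 km, T = 7745 days = 7745 × 86400 s = 6.69168×10^8 s: μ = 4π²r³/T² = 1.32692×10^11 km³/s².
In km: r₁ = 1.80 × 1.496×10^8 = 2.6928×10^8 km; r₂ = 7.66 × 1.496×10^8 = 1.145936×10^9 km.
Transfer-ellipse semi-major axis a_t = (r₁ + r₂)/2 = (2.6928×10^8 + 1.145936×10^9)/2 = 7.07608×10^8 km.
On the circular orbit at r = 1.145936×10^9 km, v_c = √(μ/r) = 10.761 km/s.
Transfer-orbit speed at the same r (vis-viva, a = a_t): v_t = √[μ(2/r − 1/a_t)] = 6.6382 km/s.
Δv₂ = |v_t − v_c| = |6.6382 − 10.761| = 4.123 km/s.

Δv₂ = 4.123 km/s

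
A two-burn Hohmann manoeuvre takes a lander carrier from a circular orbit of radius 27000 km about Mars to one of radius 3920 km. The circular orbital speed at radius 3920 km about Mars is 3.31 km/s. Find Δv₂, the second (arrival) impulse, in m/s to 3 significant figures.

From the circular-orbit relation v² = μ/r at r = 3920 km: μ = v²r = (3.31)² × 3920 = 42947.9 km³/s².
Semi-major axis of the transfer orbit: a_t = (27000 + 3920)/2 = 15460 km.
Circular speed at r = 3920 km: v_c = √(μ/r) = 3.310 km/s.
Vis-viva on the transfer ellipse at r = 3920 km gives v_t = √[μ(2/r − 1/a_t)] = 4.374 km/s.
Δv₂ = |v_t − v_c| = |4.374 − 3.310| = 1.064 km/s.

Δv₂ = 1060 m/s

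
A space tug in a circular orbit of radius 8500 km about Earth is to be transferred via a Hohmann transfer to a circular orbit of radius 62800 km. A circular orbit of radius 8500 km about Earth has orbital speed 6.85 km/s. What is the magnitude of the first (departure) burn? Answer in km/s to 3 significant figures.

Δv₁ = 2.24 km/s

From the circular-orbit relation v² = μ/r at r = 8500 km: μ = v²r = (6.85)² × 8500 = 3.98841×10^5 km³/s².
Semi-major axis of the transfer orbit: a_t = (8500 + 62800)/2 = 35650 km.
On the circular orbit at r = 8500 km, v_c = √(μ/r) = 6.850 km/s.
Vis-viva on the transfer ellipse at r = 8500 km gives v_t = √[μ(2/r − 1/a_t)] = 9.092 km/s.
Δv₁ = |v_t − v_c| = |9.092 − 6.850| = 2.242 km/s.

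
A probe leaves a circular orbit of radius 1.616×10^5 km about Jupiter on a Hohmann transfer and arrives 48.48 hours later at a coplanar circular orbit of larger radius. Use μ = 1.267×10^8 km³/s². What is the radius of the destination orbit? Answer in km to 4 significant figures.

Transfer time t = 48.48 hours = 1.74528×10^5 s, and t = π√(a_t³/μ).
So a_t = (μ t²/π²)^(1/3) = (1.267×10^8 × (1.74528×10^5)² / π²)^(1/3) = 7.3126×10^5 km.
Since a_t = (r₁ + r₂)/2, r₂ = 2a_t − r₁ = 2×7.3126×10^5 − 1.616×10^5 = 1.30092×10^6 km.

r₂ = 1.301×10^6 km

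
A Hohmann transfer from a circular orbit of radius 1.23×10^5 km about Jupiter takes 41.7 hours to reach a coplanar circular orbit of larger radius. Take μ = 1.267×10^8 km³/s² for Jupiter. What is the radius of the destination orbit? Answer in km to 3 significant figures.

Transfer time t = 41.7 hours = 1.5012×10^5 s, and t = π√(a_t³/μ).
So a_t = (μ t²/π²)^(1/3) = (1.267×10^8 × (1.5012×10^5)² / π²)^(1/3) = 6.6138×10^5 km.
Since a_t = (r₁ + r₂)/2, r₂ = 2a_t − r₁ = 2×6.6138×10^5 − 1.230×10^5 = 1.19976×10^6 km.

r₂ = 1.20×10^6 km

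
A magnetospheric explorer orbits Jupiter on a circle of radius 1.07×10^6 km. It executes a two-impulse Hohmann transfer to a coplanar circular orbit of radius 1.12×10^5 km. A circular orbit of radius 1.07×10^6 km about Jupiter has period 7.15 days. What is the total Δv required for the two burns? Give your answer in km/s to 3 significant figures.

From Kepler's third law T² = 4π²r³/μ at r = 1.07×10^6 km, T = 7.15 days = 7.15 × 86400 s = 6.1776×10^5 s: μ = 4π²r³/T² = 1.26728×10^8 km³/s².
Semi-major axis of the transfer orbit: a_t = (1.070×10^6 + 1.120×10^5)/2 = 5.910×10^5 km.
Circular speed at r₁: v₁ = √(μ/r₁) = √(1.26728×10^8/1.070×10^6) = 10.8829 km/s.
On the transfer ellipse at r₁, v² = μ(2/r − 1/a) gives v_a = √[μ(2/r₁ − 1/a_t)] = 4.73761 km/s.
First burn Δv₁ = |v_a − v₁| = 6.1453 km/s.
At r₂, v₂ = √(μ/r₂) = 33.638 km/s.
Transfer-orbit speed at r₂: v_p = √[μ(2/r₂ − 1/a_t)] = 45.261 km/s.
Second burn Δv₂ = |v₂ − v_p| = 11.623 km/s.
Total Δv = Δv₁ + Δv₂ = 17.77 km/s.

Δv = 17.8 km/s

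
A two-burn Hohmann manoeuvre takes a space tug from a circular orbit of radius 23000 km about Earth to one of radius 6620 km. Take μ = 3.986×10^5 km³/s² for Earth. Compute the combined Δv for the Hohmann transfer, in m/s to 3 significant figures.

The Hohmann ellipse has a_t = (r₁ + r₂)/2 = 14810 km.
At r₁ the circular-orbit speed is v₁ = √(μ/r₁) = 4.163 km/s.
On the transfer ellipse at r₁, vis-viva gives v_a = √[μ(2/r₁ − 1/a_t)] = 2.783 km/s.
First burn Δv₁ = |v_a − v₁| = 1.380 km/s.
At r₂, v₂ = √(μ/r₂) = 7.760 km/s.
Transfer-orbit speed at r₂: v_p = √[μ(2/r₂ − 1/a_t)] = 9.670 km/s.
Second burn Δv₂ = |v₂ − v_p| = 1.910 km/s.
Total Δv = Δv₁ + Δv₂ = 3.290 km/s.

Δv = 3290 m/s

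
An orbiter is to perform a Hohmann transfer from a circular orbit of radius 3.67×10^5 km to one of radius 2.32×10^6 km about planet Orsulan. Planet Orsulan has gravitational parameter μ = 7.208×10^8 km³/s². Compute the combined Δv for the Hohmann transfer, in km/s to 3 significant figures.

Δv = 22.3 km/s

The Hohmann ellipse has a_t = (r₁ + r₂)/2 = 1.3435×10^6 km.
Circular speed at r₁: v₁ = √(μ/r₁) = √(7.208×10^8/3.670×10^5) = 44.32 km/s.
On the transfer ellipse at r₁, v² = μ(2/r − 1/a) gives v_p = √[μ(2/r₁ − 1/a_t)] = 58.24 km/s.
First burn Δv₁ = |v_p − v₁| = 13.92 km/s.
At r₂, v₂ = √(μ/r₂) = 17.6264 km/s.
Transfer-orbit speed at r₂: v_a = √[μ(2/r₂ − 1/a_t)] = 9.21250 km/s.
Second burn Δv₂ = |v₂ − v_a| = 8.414 km/s.
Total Δv = Δv₁ + Δv₂ = 22.33 km/s.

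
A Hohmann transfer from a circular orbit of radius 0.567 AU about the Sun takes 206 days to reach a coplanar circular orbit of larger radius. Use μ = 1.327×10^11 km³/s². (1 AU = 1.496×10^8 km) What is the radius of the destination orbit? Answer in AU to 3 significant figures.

In km: r₁ = 0.567 × 1.496×10^8 = 8.48232×10^7 km.
Transfer time t = 206 days = 1.77984×10^7 s, and t = π√(a_t³/μ).
So a_t = (μ t²/π²)^(1/3) = (1.327×10^11 × (1.77984×10^7)² / π²)^(1/3) = 1.6210×10^8 km.
Since a_t = (r₁ + r₂)/2, r₂ = 2a_t − r₁ = 2×1.6210×10^8 − 8.48232×10^7 = 2.393768×10^8 km.
In AU: r₂ = 2.393768×10^8 / 1.496×10^8 = 1.60 AU.

r₂ = 1.60 AU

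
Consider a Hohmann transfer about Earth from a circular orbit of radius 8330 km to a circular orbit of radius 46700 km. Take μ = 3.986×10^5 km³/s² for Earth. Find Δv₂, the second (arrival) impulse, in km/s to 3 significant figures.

Transfer-ellipse semi-major axis a_t = (r₁ + r₂)/2 = (8330 + 46700)/2 = 27515 km.
On the circular orbit at r = 46700 km, v_c = √(μ/r) = 2.9215 km/s.
Vis-viva on the transfer ellipse at r = 46700 km gives v_t = √[μ(2/r − 1/a_t)] = 1.6075 km/s.
Δv₂ = |v_t − v_c| = |1.6075 − 2.9215| = 1.314 km/s.

Δv₂ = 1.31 km/s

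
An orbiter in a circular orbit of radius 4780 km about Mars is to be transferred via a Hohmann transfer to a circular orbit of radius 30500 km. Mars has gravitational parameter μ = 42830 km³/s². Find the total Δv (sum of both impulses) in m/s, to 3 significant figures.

Semi-major axis of the transfer orbit: a_t = (4780 + 30500)/2 = 17640 km.
At r₁ the circular-orbit speed is v₁ = √(μ/r₁) = 2.9934 km/s.
Transfer-orbit speed at r₁ (vis-viva): v_p = √[μ(2/r₁ − 1/a_t)] = 3.9361 km/s.
First burn Δv₁ = |v_p − v₁| = 0.9427 km/s.
At r₂, v₂ = √(μ/r₂) = 1.18502 km/s.
Transfer-orbit speed at r₂: v_a = √[μ(2/r₂ − 1/a_t)] = 0.616863 km/s.
Second burn Δv₂ = |v₂ − v_a| = 0.5682 km/s.
Total Δv = Δv₁ + Δv₂ = 1.511 km/s.

Δv = 1510 m/s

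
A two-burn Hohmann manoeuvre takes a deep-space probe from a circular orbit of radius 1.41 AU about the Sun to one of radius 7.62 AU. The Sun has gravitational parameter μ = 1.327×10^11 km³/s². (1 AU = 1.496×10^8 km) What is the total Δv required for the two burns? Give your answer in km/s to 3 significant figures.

Δv = 12.3 km/s

In km: r₁ = 1.41 × 1.496×10^8 = 2.10936×10^8 km; r₂ = 7.62 × 1.496×10^8 = 1.139952×10^9 km.
Transfer-ellipse semi-major axis a_t = (r₁ + r₂)/2 = (2.10936×10^8 + 1.139952×10^9)/2 = 6.75444×10^8 km.
Circular speed at r₁: v₁ = √(μ/r₁) = √(1.327×10^11/2.10936×10^8) = 25.082 km/s.
On the transfer ellipse at r₁, vis-viva gives v_p = √[μ(2/r₁ − 1/a_t)] = 32.584 km/s.
First burn Δv₁ = |v_p − v₁| = 7.502 km/s.
Circular speed at r₂: v₂ = √(μ/r₂) = 10.789 km/s.
Transfer-orbit speed at r₂: v_a = √[μ(2/r₂ − 1/a_t)] = 6.0294 km/s.
Second burn Δv₂ = |v₂ − v_a| = 4.760 km/s.
Δv = Δv₁ + Δv₂ = 7.502 + 4.760 = 12.26 km/s.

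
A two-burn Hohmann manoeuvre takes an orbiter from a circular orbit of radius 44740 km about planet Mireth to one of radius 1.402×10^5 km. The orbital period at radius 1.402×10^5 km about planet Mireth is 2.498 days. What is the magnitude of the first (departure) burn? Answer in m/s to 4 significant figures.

From Kepler's third law T² = 4π²r³/μ at r = 1.402×10^5 km, T = 2.498 days = 2.498 × 86400 s = 2.158272×10^5 s: μ = 4π²r³/T² = 2.33556×10^6 km³/s².
The Hohmann ellipse has a_t = (r₁ + r₂)/2 = 92470 km.
Circular speed at r = 44740 km: v_c = √(μ/r) = 7.2252 km/s.
Transfer-orbit speed at the same r (vis-viva, a = a_t): v_t = √[μ(2/r − 1/a_t)] = 8.8965 km/s.
Δv₁ = |v_t − v_c| = |8.8965 − 7.2252| = 1.671 km/s.

Δv₁ = 1671 m/s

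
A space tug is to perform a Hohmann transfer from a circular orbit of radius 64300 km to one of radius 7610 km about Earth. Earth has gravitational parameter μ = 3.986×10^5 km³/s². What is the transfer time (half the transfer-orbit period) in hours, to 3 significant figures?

Transfer-ellipse semi-major axis a_t = (r₁ + r₂)/2 = (64300 + 7610)/2 = 35955 km.
Half the transfer-orbit period gives t = π√(a_t³/μ) = 33925 s.
Converting: 33925 s ÷ 3600 s/hour = 9.42 hours.

t = 9.42 hours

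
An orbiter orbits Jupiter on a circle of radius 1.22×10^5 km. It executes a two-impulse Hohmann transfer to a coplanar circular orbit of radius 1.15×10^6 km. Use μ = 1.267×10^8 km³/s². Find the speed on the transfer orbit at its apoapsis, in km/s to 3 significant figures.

v = 4.60 km/s

The Hohmann ellipse has a_t = (r₁ + r₂)/2 = 6.360×10^5 km.
At apoapsis, r = 1.150×10^6 km.
From the vis-viva equation, v = √[μ(2/r − 1/a_t)] = 4.597 km/s.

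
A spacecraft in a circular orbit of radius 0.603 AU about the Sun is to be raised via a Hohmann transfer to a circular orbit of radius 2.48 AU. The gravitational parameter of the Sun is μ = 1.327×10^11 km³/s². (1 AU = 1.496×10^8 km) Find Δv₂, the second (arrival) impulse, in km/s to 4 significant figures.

In km: r₁ = 0.603 × 1.496×10^8 = 9.02088×10^7 km; r₂ = 2.48 × 1.496×10^8 = 3.71008×10^8 km.
Transfer-ellipse semi-major axis a_t = (r₁ + r₂)/2 = (9.02088×10^7 + 3.71008×10^8)/2 = 2.306084×10^8 km.
On the circular orbit at r = 3.71008×10^8 km, v_c = √(μ/r) = 18.9123 km/s.
Transfer-orbit speed at the same r (vis-viva, a = a_t): v_t = √[μ(2/r − 1/a_t)] = 11.8285 km/s.
Δv₂ = |v_t − v_c| = |11.8285 − 18.9123| = 7.084 km/s.

Δv₂ = 7.084 km/s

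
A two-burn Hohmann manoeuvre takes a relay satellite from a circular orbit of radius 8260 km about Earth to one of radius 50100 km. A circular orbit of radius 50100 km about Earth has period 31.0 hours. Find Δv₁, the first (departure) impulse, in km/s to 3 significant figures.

From Kepler's third law T² = 4π²r³/μ at r = 50100 km, T = 31.0 hours = 31.0 × 3600 s = 1.116×10^5 s: μ = 4π²r³/T² = 3.98607×10^5 km³/s².
Transfer-ellipse semi-major axis a_t = (r₁ + r₂)/2 = (8260 + 50100)/2 = 29180 km.
Circular speed at r = 8260 km: v_c = √(μ/r) = 6.9468 km/s.
Vis-viva on the transfer ellipse at r = 8260 km gives v_t = √[μ(2/r − 1/a_t)] = 9.1025 km/s.
Δv₁ = |v_t − v_c| = |9.1025 − 6.9468| = 2.156 km/s.

Δv₁ = 2.16 km/s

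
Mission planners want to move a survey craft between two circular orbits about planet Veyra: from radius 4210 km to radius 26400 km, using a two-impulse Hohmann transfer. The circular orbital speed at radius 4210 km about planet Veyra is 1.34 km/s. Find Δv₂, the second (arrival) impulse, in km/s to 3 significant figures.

Δv₂ = 0.254 km/s

From the circular-orbit relation v² = μ/r at r = 4210 km: μ = v²r = (1.34)² × 4210 = 7559.48 km³/s².
Semi-major axis of the transfer orbit: a_t = (4210 + 26400)/2 = 15305 km.
Circular speed at r = 26400 km: v_c = √(μ/r) = 0.53511 km/s.
Vis-viva on the transfer ellipse at r = 26400 km gives v_t = √[μ(2/r − 1/a_t)] = 0.28065 km/s.
Δv₂ = |v_t − v_c| = |0.28065 − 0.53511| = 0.2545 km/s.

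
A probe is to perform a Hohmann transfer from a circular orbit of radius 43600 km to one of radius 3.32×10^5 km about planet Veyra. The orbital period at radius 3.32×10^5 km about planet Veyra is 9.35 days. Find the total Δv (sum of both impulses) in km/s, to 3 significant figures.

Δv = 3.69 km/s

From Kepler's third law T² = 4π²r³/μ at r = 3.32×10^5 km, T = 9.35 days = 9.35 × 86400 s = 8.0784×10^5 s: μ = 4π²r³/T² = 2.21372×10^6 km³/s².
Transfer-ellipse semi-major axis a_t = (r₁ + r₂)/2 = (43600 + 3.320×10^5)/2 = 1.878×10^5 km.
Circular speed at r₁: v₁ = √(μ/r₁) = √(2.21372×10^6/43600) = 7.12555 km/s.
Transfer-orbit speed at r₁ (vis-viva): v_p = √[μ(2/r₁ − 1/a_t)] = 9.47414 km/s.
First burn Δv₁ = |v_p − v₁| = 2.349 km/s.
Circular speed at r₂: v₂ = √(μ/r₂) = 2.582 km/s.
Transfer-orbit speed at r₂: v_a = √[μ(2/r₂ − 1/a_t)] = 1.244 km/s.
Second burn Δv₂ = |v₂ − v_a| = 1.338 km/s.
Total Δv = Δv₁ + Δv₂ = 3.687 km/s.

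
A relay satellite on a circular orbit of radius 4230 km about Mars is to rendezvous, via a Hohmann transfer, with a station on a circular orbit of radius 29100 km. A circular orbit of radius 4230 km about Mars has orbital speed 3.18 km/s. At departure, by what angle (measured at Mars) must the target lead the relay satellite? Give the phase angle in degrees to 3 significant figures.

From the circular-orbit relation v² = μ/r at r = 4230 km: μ = v²r = (3.18)² × 4230 = 42775.5 km³/s².
The Hohmann ellipse has a_t = (r₁ + r₂)/2 = 16665 km.
The half-period of the transfer ellipse is t = π√(a_t³/μ) = 32678 s.
Target angular speed ω₂ = √(μ/r₂³) = 4.1664×10^-5 rad/s.
Angle swept by the target during transfer: ω₂·t = 1.3615 rad = 78.01°.
Arrival is 180° from departure on the ellipse, so φ = 180° − 78.01° = 102°.

φ = 102°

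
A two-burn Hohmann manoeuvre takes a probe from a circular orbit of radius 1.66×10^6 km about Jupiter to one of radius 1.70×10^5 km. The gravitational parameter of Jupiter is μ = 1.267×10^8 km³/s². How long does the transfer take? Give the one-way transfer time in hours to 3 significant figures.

t = 67.9 hours

The Hohmann ellipse has a_t = (r₁ + r₂)/2 = 9.150×10^5 km.
Transfer time t = π√(a_t³/μ) = π√((9.150×10^5)³ / 1.267×10^8) = 2.443×10^5 s.
Converting: 2.443×10^5 s ÷ 3600 s/hour = 67.9 hours.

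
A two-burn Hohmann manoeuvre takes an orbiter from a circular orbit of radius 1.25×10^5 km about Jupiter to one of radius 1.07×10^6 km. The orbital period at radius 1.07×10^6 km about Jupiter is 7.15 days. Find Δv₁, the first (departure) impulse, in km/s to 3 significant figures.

From Kepler's third law T² = 4π²r³/μ at r = 1.07×10^6 km, T = 7.15 days = 7.15 × 86400 s = 6.1776×10^5 s: μ = 4π²r³/T² = 1.26728×10^8 km³/s².
The Hohmann ellipse has a_t = (r₁ + r₂)/2 = 5.975×10^5 km.
On the circular orbit at r = 1.250×10^5 km, v_c = √(μ/r) = 31.84 km/s.
Vis-viva on the transfer ellipse at r = 1.250×10^5 km gives v_t = √[μ(2/r − 1/a_t)] = 42.61 km/s.
Δv₁ = |v_t − v_c| = |42.61 − 31.84| = 10.77 km/s.

Δv₁ = 10.8 km/s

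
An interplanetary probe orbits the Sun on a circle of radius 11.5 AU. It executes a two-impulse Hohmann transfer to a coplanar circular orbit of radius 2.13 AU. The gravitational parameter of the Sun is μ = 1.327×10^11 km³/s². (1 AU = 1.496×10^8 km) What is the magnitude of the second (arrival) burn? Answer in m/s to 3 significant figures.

Δv₂ = 6100 m/s

In km: r₁ = 11.5 × 1.496×10^8 = 1.7204×10^9 km; r₂ = 2.13 × 1.496×10^8 = 3.18648×10^8 km.
Transfer-ellipse semi-major axis a_t = (r₁ + r₂)/2 = (1.7204×10^9 + 3.18648×10^8)/2 = 1.019524×10^9 km.
On the circular orbit at r = 3.18648×10^8 km, v_c = √(μ/r) = 20.407 km/s.
Transfer-orbit speed at the same r (vis-viva, a = a_t): v_t = √[μ(2/r − 1/a_t)] = 26.509 km/s.
Δv₂ = |v_t − v_c| = |26.509 − 20.407| = 6.102 km/s.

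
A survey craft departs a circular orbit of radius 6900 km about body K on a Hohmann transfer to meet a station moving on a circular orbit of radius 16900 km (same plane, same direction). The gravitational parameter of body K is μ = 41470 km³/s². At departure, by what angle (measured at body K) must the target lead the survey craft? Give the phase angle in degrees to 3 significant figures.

φ = 73.6°

Semi-major axis of the transfer orbit: a_t = (6900 + 16900)/2 = 11900 km.
The half-period of the transfer ellipse is t = π√(a_t³/μ) = 20026.4 s.
Target angular speed ω₂ = √(μ/r₂³) = 9.26909×10^-5 rad/s.
Angle swept by the target during transfer: ω₂·t = 1.8563 rad = 106.4°.
The survey craft traverses 180° on the transfer ellipse, so the target must lead by 180° − 106.4° = 73.6°.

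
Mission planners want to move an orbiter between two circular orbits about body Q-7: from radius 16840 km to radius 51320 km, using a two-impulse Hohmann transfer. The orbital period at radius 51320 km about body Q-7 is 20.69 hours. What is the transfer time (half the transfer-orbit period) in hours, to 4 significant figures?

t = 5.598 hours

From Kepler's third law T² = 4π²r³/μ at r = 51320 km, T = 20.69 hours = 20.69 × 3600 s = 74484 s: μ = 4π²r³/T² = 9.61820×10^5 km³/s².
The Hohmann ellipse has a_t = (r₁ + r₂)/2 = 34080 km.
Half the transfer-orbit period gives t = π√(a_t³/μ) = 20154 s.
Converting: 20154 s ÷ 3600 s/hour = 5.598 hours.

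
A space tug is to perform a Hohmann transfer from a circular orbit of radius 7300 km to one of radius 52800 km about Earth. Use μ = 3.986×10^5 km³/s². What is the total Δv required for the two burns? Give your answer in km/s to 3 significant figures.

Δv = 3.80 km/s

Semi-major axis of the transfer orbit: a_t = (7300 + 52800)/2 = 30050 km.
Circular speed at r₁: v₁ = √(μ/r₁) = √(3.986×10^5/7300) = 7.389 km/s.
Transfer-orbit speed at r₁ (v² = μ(2/r − 1/a)): v_p = √[μ(2/r₁ − 1/a_t)] = 9.795 km/s.
First burn Δv₁ = |v_p − v₁| = 2.406 km/s.
Circular speed at r₂: v₂ = √(μ/r₂) = 2.7476 km/s.
Transfer-orbit speed at r₂: v_a = √[μ(2/r₂ − 1/a_t)] = 1.3542 km/s.
Second burn Δv₂ = |v₂ − v_a| = 1.393 km/s.
Δv = Δv₁ + Δv₂ = 2.406 + 1.393 = 3.799 km/s.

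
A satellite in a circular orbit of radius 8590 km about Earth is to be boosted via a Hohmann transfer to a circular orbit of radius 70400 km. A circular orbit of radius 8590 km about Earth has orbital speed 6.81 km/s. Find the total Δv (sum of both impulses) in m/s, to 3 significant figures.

Δv = 3550 m/s

From the circular-orbit relation v² = μ/r at r = 8590 km: μ = v²r = (6.81)² × 8590 = 3.98371×10^5 km³/s².
Transfer-ellipse semi-major axis a_t = (r₁ + r₂)/2 = (8590 + 70400)/2 = 39495 km.
At r₁ the circular-orbit speed is v₁ = √(μ/r₁) = 6.810 km/s.
Transfer-orbit speed at r₁ (v² = μ(2/r − 1/a)): v_p = √[μ(2/r₁ − 1/a_t)] = 9.092 km/s.
First burn Δv₁ = |v_p − v₁| = 2.282 km/s.
Circular speed at r₂: v₂ = √(μ/r₂) = 2.3788 km/s.
Transfer-orbit speed at r₂: v_a = √[μ(2/r₂ − 1/a_t)] = 1.1094 km/s.
Second burn Δv₂ = |v₂ − v_a| = 1.269 km/s.
Δv = Δv₁ + Δv₂ = 2.282 + 1.269 = 3.551 km/s.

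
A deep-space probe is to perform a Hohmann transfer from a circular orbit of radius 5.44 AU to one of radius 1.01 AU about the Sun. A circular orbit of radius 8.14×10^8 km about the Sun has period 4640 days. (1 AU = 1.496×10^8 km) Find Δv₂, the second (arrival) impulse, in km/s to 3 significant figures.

Δv₂ = 8.85 km/s

From Kepler's third law T² = 4π²r³/μ at r = 8.14×10^8 km, T = 4640 days = 4640 × 86400 s = 4.00896×10^8 s: μ = 4π²r³/T² = 1.32486×10^11 km³/s².
In km: r₁ = 5.44 × 1.496×10^8 = 8.13824×10^8 km; r₂ = 1.01 × 1.496×10^8 = 1.51096×10^8 km.
Semi-major axis of the transfer orbit: a_t = (8.13824×10^8 + 1.51096×10^8)/2 = 4.8246×10^8 km.
Circular speed at r = 1.51096×10^8 km: v_c = √(μ/r) = 29.6114 km/s.
Vis-viva on the transfer ellipse at r = 1.51096×10^8 km gives v_t = √[μ(2/r − 1/a_t)] = 38.4585 km/s.
Δv₂ = |v_t − v_c| = |38.4585 − 29.6114| = 8.847 km/s.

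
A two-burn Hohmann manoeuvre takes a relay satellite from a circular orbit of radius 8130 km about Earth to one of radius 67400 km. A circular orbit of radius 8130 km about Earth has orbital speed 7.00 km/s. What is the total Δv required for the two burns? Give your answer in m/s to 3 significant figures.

Δv = 3650 m/s

From the circular-orbit relation v² = μ/r at r = 8130 km: μ = v²r = (7.00)² × 8130 = 3.98370×10^5 km³/s².
Transfer-ellipse semi-major axis a_t = (r₁ + r₂)/2 = (8130 + 67400)/2 = 37765 km.
Circular speed at r₁: v₁ = √(μ/r₁) = √(3.98370×10^5/8130) = 7.000 km/s.
On the transfer ellipse at r₁, v² = μ(2/r − 1/a) gives v_p = √[μ(2/r₁ − 1/a_t)] = 9.352 km/s.
First burn Δv₁ = |v_p − v₁| = 2.352 km/s.
At r₂, v₂ = √(μ/r₂) = 2.431 km/s.
Transfer-orbit speed at r₂: v_a = √[μ(2/r₂ − 1/a_t)] = 1.128 km/s.
Second burn Δv₂ = |v₂ − v_a| = 1.303 km/s.
Δv = Δv₁ + Δv₂ = 2.352 + 1.303 = 3.655 km/s.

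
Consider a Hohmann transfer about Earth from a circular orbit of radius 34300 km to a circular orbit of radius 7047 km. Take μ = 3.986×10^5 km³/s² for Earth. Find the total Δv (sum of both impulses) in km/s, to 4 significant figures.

The Hohmann ellipse has a_t = (r₁ + r₂)/2 = 20673.5 km.
At r₁ the circular-orbit speed is v₁ = √(μ/r₁) = 3.4090 km/s.
On the transfer ellipse at r₁, vis-viva equation gives v_a = √[μ(2/r₁ − 1/a_t)] = 1.9903 km/s.
First burn Δv₁ = |v_a − v₁| = 1.4187 km/s.
At r₂, v₂ = √(μ/r₂) = 7.520843 km/s.
Transfer-orbit speed at r₂: v_p = √[μ(2/r₂ − 1/a_t)] = 9.687385 km/s.
Second burn Δv₂ = |v₂ − v_p| = 2.1665 km/s.
Δv = Δv₁ + Δv₂ = 1.4187 + 2.1665 = 3.585 km/s.

Δv = 3.585 km/s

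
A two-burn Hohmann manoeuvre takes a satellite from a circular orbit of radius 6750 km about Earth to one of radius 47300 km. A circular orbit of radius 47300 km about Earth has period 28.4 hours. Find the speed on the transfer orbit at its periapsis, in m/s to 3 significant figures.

v = 10200 m/s

From Kepler's third law T² = 4π²r³/μ at r = 47300 km, T = 28.4 hours = 28.4 × 3600 s = 1.0224×10^5 s: μ = 4π²r³/T² = 3.99670×10^5 km³/s².
Transfer-ellipse semi-major axis a_t = (r₁ + r₂)/2 = (6750 + 47300)/2 = 27025 km.
At periapsis, r = 6750 km.
Vis-viva: v = √[μ(2/r − 1/a_t)] = √[3.99670×10^5 × (2/6750 − 1/27025)] = 10.18 km/s.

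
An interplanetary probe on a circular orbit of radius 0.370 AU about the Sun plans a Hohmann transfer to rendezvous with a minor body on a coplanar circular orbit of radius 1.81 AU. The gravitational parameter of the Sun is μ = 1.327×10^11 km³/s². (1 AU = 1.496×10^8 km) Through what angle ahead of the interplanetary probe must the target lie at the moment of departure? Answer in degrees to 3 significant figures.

φ = 95.9°

In km: r₁ = 0.370 × 1.496×10^8 = 5.5352×10^7 km; r₂ = 1.81 × 1.496×10^8 = 2.70776×10^8 km.
The Hohmann ellipse has a_t = (r₁ + r₂)/2 = 1.63064×10^8 km.
The half-period of the transfer ellipse is t = π√(a_t³/μ) = 1.7958×10^7 s.
The target's mean motion on its circular orbit is ω₂ = √(μ/r₂³) = 8.1756×10^-8 rad/s.
Angle swept by the target during transfer: ω₂·t = 1.4682 rad = 84.12°.
Arrival is 180° from departure on the ellipse, so φ = 180° − 84.12° = 95.9°.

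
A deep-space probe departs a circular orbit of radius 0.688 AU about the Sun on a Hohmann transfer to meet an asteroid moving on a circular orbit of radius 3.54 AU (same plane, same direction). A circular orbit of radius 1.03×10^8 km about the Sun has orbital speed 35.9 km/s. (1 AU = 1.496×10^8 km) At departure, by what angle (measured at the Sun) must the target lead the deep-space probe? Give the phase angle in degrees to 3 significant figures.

φ = 96.9°

From the circular-orbit relation v² = μ/r at r = 1.03×10^8 km: μ = v²r = (35.9)² × 1.03×10^8 = 1.32747×10^11 km³/s².
In km: r₁ = 0.688 × 1.496×10^8 = 1.029248×10^8 km; r₂ = 3.54 × 1.496×10^8 = 5.29584×10^8 km.
Semi-major axis of the transfer orbit: a_t = (1.029248×10^8 + 5.29584×10^8)/2 = 3.162544×10^8 km.
The half-period of the transfer ellipse is t = π√(a_t³/μ) = 4.8494×10^7 s.
The target's mean motion on its circular orbit is ω₂ = √(μ/r₂³) = 2.9896×10^-8 rad/s.
Angle swept by the target during transfer: ω₂·t = 1.4498 rad = 83.07°.
The deep-space probe traverses 180° on the transfer ellipse, so the target must lead by 180° − 83.07° = 96.9°.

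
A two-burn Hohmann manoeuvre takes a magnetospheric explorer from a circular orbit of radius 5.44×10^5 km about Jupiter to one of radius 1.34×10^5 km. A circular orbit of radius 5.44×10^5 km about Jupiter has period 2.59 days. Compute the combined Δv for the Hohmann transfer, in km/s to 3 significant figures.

Δv = 13.9 km/s

From Kepler's third law T² = 4π²r³/μ at r = 5.44×10^5 km, T = 2.59 days = 2.59 × 86400 s = 2.23776×10^5 s: μ = 4π²r³/T² = 1.26920×10^8 km³/s².
Transfer-ellipse semi-major axis a_t = (r₁ + r₂)/2 = (5.440×10^5 + 1.340×10^5)/2 = 3.390×10^5 km.
Circular speed at r₁: v₁ = √(μ/r₁) = √(1.26920×10^8/5.440×10^5) = 15.274 km/s.
On the transfer ellipse at r₁, vis-viva equation gives v_a = √[μ(2/r₁ − 1/a_t)] = 9.6032 km/s.
First burn Δv₁ = |v_a − v₁| = 5.671 km/s.
At r₂, v₂ = √(μ/r₂) = 30.78 km/s.
Transfer-orbit speed at r₂: v_p = √[μ(2/r₂ − 1/a_t)] = 38.99 km/s.
Second burn Δv₂ = |v₂ − v_p| = 8.210 km/s.
Total Δv = Δv₁ + Δv₂ = 13.88 km/s.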